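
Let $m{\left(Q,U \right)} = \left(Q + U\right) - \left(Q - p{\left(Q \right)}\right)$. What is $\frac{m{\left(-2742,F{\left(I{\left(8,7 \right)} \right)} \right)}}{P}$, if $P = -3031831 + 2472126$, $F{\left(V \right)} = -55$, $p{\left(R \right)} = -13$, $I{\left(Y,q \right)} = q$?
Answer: $\frac{68}{559705} \approx 0.00012149$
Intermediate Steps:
$m{\left(Q,U \right)} = -13 + U$ ($m{\left(Q,U \right)} = \left(Q + U\right) - \left(13 + Q\right) = -13 + U$)
$P = -559705$
$\frac{m{\left(-2742,F{\left(I{\left(8,7 \right)} \right)} \right)}}{P} = \frac{-13 - 55}{-559705} = \left(-68\right) \left(- \frac{1}{559705}\right) = \frac{68}{559705}$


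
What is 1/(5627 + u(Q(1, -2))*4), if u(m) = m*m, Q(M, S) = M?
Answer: 1/5631 ≈ 0.00017759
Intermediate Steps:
u(m) = m²
1/(5627 + u(Q(1, -2))*4) = 1/(5627 + 1²*4) = 1/(5627 + 1*4) = 1/(5627 + 4) = 1/5631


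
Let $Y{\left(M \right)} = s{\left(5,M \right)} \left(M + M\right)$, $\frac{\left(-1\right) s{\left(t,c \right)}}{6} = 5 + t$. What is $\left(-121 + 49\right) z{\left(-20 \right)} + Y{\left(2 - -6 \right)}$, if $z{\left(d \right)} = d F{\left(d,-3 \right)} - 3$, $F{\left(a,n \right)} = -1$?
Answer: $-2184$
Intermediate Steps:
$s{\left(t,c \right)} = -30 - 6 t$ ($s{\left(t,c \right)} = - 6 \left(5 + t\right) = -30 - 6 t$)
$z{\left(d \right)} = -3 - d$ ($z{\left(d \right)} = d \left(-1\right) - 3 = - d - 3 = -3 - d$)
$Y{\left(M \right)} = - 120 M$ ($Y{\left(M \right)} = \left(-30 - 30\right) \left(M + M\right) = \left(-30 - 30\right) 2 M = - 60 \cdot 2 M = - 120 M$)
$\left(-121 + 49\right) z{\left(-20 \right)} + Y{\left(2 - -6 \right)} = \left(-121 + 49\right) \left(-3 - -20\right) - 120 \left(2 - -6\right) = - 72 \left(-3 + 20\right) - 120 \left(2 + 6\right) = \left(-72\right) 17 - 960 = -1224 - 960 = -2184$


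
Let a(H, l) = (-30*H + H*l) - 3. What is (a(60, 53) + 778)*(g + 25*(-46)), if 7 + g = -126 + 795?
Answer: -1051640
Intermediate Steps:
g = 662 (g = -7 + (-126 + 795) = -7 + 669 = 662)
a(H, l) = -3 - 30*H + H*l
(a(60, 53) + 778)*(g + 25*(-46)) = ((-3 - 30*60 + 60*53) + 778)*(662 + 25*(-46)) = ((-3 - 1800 + 3180) + 778)*(662 - 1150) = (1377 + 778)*(-488) = 2155*(-488) = -1051640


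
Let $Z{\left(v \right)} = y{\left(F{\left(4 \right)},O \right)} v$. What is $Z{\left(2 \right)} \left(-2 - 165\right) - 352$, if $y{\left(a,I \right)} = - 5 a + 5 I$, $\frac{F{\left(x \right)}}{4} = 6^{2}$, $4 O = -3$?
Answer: $\frac{482761}{2} \approx 2.4138 \cdot 10^{5}$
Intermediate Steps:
$O = - \frac{3}{4}$ ($O = \frac{1}{4} \left(-3\right) = - \frac{3}{4} \approx -0.75$)
$F{\left(x \right)} = 144$ ($F{\left(x \right)} = 4 \cdot 6^{2} = 4 \cdot 36 = 144$)
$Z{\left(v \right)} = - \frac{2895 v}{4}$ ($Z{\left(v \right)} = \left(\left(-5\right) 144 + 5 \left(- \frac{3}{4}\right)\right) v = \left(-720 - \frac{15}{4}\right) v = - \frac{2895 v}{4}$)
$Z{\left(2 \right)} \left(-2 - 165\right) - 352 = \left(- \frac{2895}{4}\right) 2 \left(-2 - 165\right) - 352 = \left(- \frac{2895}{2}\right) \left(-167\right) - 352 = \frac{483465}{2} - 352 = \frac{482761}{2}$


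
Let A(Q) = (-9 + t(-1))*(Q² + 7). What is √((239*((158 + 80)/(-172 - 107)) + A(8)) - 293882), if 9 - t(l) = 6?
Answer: 13*I*√15072386/93 ≈ 542.69*I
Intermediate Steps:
t(l) = 3 (t(l) = 9 - 1*6 = 9 - 6 = 3)
A(Q) = -42 - 6*Q² (A(Q) = (-9 + 3)*(Q² + 7) = -6*(7 + Q²) = -42 - 6*Q²)
√((239*((158 + 80)/(-172 - 107)) + A(8)) - 293882) = √((239*((158 + 80)/(-172 - 107)) + (-42 - 6*8²)) - 293882) = √((239*(238/(-279)) + (-42 - 6*64)) - 293882) = √((239*(238*(-1/279)) + (-42 - 384)) - 293882) = √((239*(-238/279) - 426) - 293882) = √((-56882/279 - 426) - 293882) = √(-175736/279 - 293882) = √(-82168814/279) = 13*I*√15072386/93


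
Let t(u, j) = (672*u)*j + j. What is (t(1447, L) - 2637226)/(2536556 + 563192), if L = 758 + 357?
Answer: 1081572049/3099748 ≈ 348.92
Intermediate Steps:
L = 1115
t(u, j) = j + 672*j*u (t(u, j) = 672*j*u + j = j + 672*j*u)
(t(1447, L) - 2637226)/(2536556 + 563192) = (1115*(1 + 672*1447) - 2637226)/(2536556 + 563192) = (1115*(1 + 972384) - 2637226)/3099748 = (1115*972385 - 2637226)*(1/3099748) = (1084209275 - 2637226)*(1/3099748) = 1081572049*(1/3099748) = 1081572049/3099748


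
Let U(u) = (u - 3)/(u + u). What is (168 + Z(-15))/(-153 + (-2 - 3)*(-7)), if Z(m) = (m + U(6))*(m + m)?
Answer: -1221/236 ≈ -5.1737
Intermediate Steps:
U(u) = (-3 + u)/(2*u) (U(u) = (-3 + u)/((2*u)) = (-3 + u)*(1/(2*u)) = (-3 + u)/(2*u))
Z(m) = 2*m*(¼ + m) (Z(m) = (m + (½)*(-3 + 6)/6)*(m + m) = (m + (½)*(⅙)*3)*(2*m) = (m + ¼)*(2*m) = (¼ + m)*(2*m) = 2*m*(¼ + m))
(168 + Z(-15))/(-153 + (-2 - 3)*(-7)) = (168 + (½)*(-15)*(1 + 4*(-15)))/(-153 + (-2 - 3)*(-7)) = (168 + (½)*(-15)*(1 - 60))/(-153 - 5*(-7)) = (168 + (½)*(-15)*(-59))/(-153 + 35) = (168 + 885/2)/(-118) = (1221/2)*(-1/118) = -1221/236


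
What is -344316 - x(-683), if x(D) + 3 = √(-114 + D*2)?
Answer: -344313 - 2*I*√370 ≈ -3.4431e+5 - 38.471*I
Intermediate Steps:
x(D) = -3 + √(-114 + 2*D) (x(D) = -3 + √(-114 + D*2) = -3 + √(-114 + 2*D))
-344316 - x(-683) = -344316 - (-3 + √(-114 + 2*(-683))) = -344316 - (-3 + √(-114 - 1366)) = -344316 - (-3 + √(-1480)) = -344316 - (-3 + 2*I*√370) = -344316 + (3 - 2*I*√370) = -344313 - 2*I*√370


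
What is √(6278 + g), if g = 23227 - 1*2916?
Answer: √26589 ≈ 163.06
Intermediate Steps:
g = 20311 (g = 23227 - 2916 = 20311)
√(6278 + g) = √(6278 + 20311) = √26589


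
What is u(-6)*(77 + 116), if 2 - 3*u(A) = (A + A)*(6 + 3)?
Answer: 21230/3 ≈ 7076.7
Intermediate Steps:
u(A) = ⅔ - 6*A (u(A) = ⅔ - (A + A)*(6 + 3)/3 = ⅔ - 2*A*9/3 = ⅔ - 6*A)
u(-6)*(77 + 116) = (⅔ - 6*(-6))*(77 + 116) = (⅔ + 36)*193 = (110/3)*193 = 21230/3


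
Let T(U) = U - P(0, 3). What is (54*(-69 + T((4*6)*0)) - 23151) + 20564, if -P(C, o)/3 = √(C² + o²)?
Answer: -5827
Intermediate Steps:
P(C, o) = -3*√(C² + o²)
T(U) = 9 + U (T(U) = U - (-3)*√(0² + 3²) = U - (-3)*√(0 + 9) = U - (-3)*√9 = U - (-3)*3 = U - 1*(-9) = U + 9 = 9 + U)
(54*(-69 + T((4*6)*0)) - 23151) + 20564 = (54*(-69 + (9 + (4*6)*0)) - 23151) + 20564 = (54*(-69 + (9 + 24*0)) - 23151) + 20564 = (54*(-69 + (9 + 0)) - 23151) + 20564 = (54*(-69 + 9) - 23151) + 20564 = (54*(-60) - 23151) + 20564 = (-3240 - 23151) + 20564 = -26391 + 20564 = -5827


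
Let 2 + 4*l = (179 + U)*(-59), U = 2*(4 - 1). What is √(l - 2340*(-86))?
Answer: 9*√9803/2 ≈ 445.55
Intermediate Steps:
U = 6 (U = 2*3 = 6)
l = -10917/4 (l = -½ + ((179 + 6)*(-59))/4 = -½ + (185*(-59))/4 = -½ + (¼)*(-10915) = -½ - 10915/4 = -10917/4 ≈ -2729.3)
√(l - 2340*(-86)) = √(-10917/4 - 2340*(-86)) = √(-10917/4 + 201240) = √(794043/4) = 9*√9803/2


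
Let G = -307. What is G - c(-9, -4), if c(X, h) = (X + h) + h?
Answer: -290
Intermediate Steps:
c(X, h) = X + 2*h
G - c(-9, -4) = -307 - (-9 + 2*(-4)) = -307 - (-9 - 8) = -307 - 1*(-17) = -307 + 17 = -290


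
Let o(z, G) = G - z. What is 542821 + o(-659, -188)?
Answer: 543292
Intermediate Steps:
542821 + o(-659, -188) = 542821 + (-188 - 1*(-659)) = 542821 + (-188 + 659) = 542821 + 471 = 543292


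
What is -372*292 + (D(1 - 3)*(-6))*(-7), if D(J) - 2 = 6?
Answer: -108288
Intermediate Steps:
D(J) = 8 (D(J) = 2 + 6 = 8)
-372*292 + (D(1 - 3)*(-6))*(-7) = -372*292 + (8*(-6))*(-7) = -108624 - 48*(-7) = -108624 + 336 = -108288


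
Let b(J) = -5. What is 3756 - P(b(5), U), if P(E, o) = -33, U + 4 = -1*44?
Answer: 3789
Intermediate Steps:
U = -48 (U = -4 - 1*44 = -4 - 44 = -48)
3756 - P(b(5), U) = 3756 - 1*(-33) = 3756 + 33 = 3789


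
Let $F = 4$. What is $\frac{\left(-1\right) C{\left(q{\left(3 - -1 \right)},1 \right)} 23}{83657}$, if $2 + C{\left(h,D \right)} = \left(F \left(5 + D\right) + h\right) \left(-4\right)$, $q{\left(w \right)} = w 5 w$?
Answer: $\frac{506}{4403} \approx 0.11492$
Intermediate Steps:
$q{\left(w \right)} = 5 w^{2}$ ($q{\left(w \right)} = 5 w w = 5 w^{2}$)
$C{\left(h,D \right)} = -82 - 16 D - 4 h$ ($C{\left(h,D \right)} = -2 + \left(4 \left(5 + D\right) + h\right) \left(-4\right) = -2 + \left(\left(20 + 4 D\right) + h\right) \left(-4\right) = -2 + \left(20 + h + 4 D\right) \left(-4\right) = -2 - \left(80 + 4 h + 16 D\right) = -82 - 16 D - 4 h$)
$\frac{\left(-1\right) C{\left(q{\left(3 - -1 \right)},1 \right)} 23}{83657} = \frac{\left(-1\right) \left(-82 - 16 - 4 \cdot 5 \left(3 - -1\right)^{2}\right) 23}{83657} = - \left(-82 - 16 - 4 \cdot 5 \left(3 + 1\right)^{2}\right) 23 \cdot \frac{1}{83657} = - \left(-82 - 16 - 4 \cdot 5 \cdot 4^{2}\right) 23 \cdot \frac{1}{83657} = - \left(-82 - 16 - 4 \cdot 5 \cdot 16\right) 23 \cdot \frac{1}{83657} = - \left(-82 - 16 - 320\right) 23 \cdot \frac{1}{83657} = - \left(-418\right) 23 \cdot \frac{1}{83657} = \left(-1\right) \left(-9614\right) \frac{1}{83657} = 9614 \cdot \frac{1}{83657} = \frac{506}{4403}$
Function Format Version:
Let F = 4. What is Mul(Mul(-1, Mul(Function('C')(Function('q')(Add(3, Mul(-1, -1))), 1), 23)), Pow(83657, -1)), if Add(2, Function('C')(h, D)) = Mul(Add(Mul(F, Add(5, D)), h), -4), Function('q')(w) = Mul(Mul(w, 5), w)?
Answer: Rational(506, 4403) ≈ 0.11492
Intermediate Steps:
Function('q')(w) = Mul(5, Pow(w, 2)) (Function('q')(w) = Mul(Mul(5, w), w) = Mul(5, Pow(w, 2)))
Function('C')(h, D) = Add(-82, Mul(-16, D), Mul(-4, h)) (Function('C')(h, D) = Add(-2, Mul(Add(Mul(4, Add(5, D)), h), -4)) = Add(-2, Mul(Add(Add(20, Mul(4, D)), h), -4)) = Add(-2, Mul(Add(20, h, Mul(4, D)), -4)) = Add(-2, Add(-80, Mul(-16, D), Mul(-4, h))) = Add(-82, Mul(-16, D), Mul(-4, h)))
Mul(Mul(-1, Mul(Function('C')(Function('q')(Add(3, Mul(-1, -1))), 1), 23)), Pow(83657, -1)) = Mul(Mul(-1, Mul(Add(-82, Mul(-16, 1), Mul(-4, Mul(5, Pow(Add(3, Mul(-1, -1)), 2)))), 23)), Pow(83657, -1)) = Mul(Mul(-1, Mul(Add(-82, -16, Mul(-4, Mul(5, Pow(Add(3, 1), 2)))), 23)), Rational(1, 83657)) = Mul(Mul(-1, Mul(Add(-82, -16, Mul(-4, Mul(5, Pow(4, 2)))), 23)), Rational(1, 83657)) = Mul(Mul(-1, Mul(Add(-82, -16, Mul(-4, Mul(5, 16))), 23)), Rational(1, 83657)) = Mul(Mul(-1, Mul(Add(-82, -16, Mul(-4, 80)), 23)), Rational(1, 83657)) = Mul(Mul(-1, Mul(Add(-82, -16, -320), 23)), Rational(1, 83657)) = Mul(Mul(-1, Mul(-418, 23)), Rational(1, 83657)) = Mul(Mul(-1, -9614), Rational(1, 83657)) = Mul(9614, Rational(1, 83657)) = Rational(506, 4403)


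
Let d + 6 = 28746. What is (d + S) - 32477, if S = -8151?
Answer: -11888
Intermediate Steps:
d = 28740 (d = -6 + 28746 = 28740)
(d + S) - 32477 = (28740 - 8151) - 32477 = 20589 - 32477 = -11888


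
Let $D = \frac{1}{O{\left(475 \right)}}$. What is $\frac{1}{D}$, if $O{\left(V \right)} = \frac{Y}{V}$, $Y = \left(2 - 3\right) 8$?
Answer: $- \frac{8}{475} \approx -0.016842$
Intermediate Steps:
$Y = -8$ ($Y = \left(-1\right) 8 = -8$)
$O{\left(V \right)} = - \frac{8}{V}$
$D = - \frac{475}{8}$ ($D = \frac{1}{\left(-8\right) \frac{1}{475}} = \frac{1}{- \frac{8}{475}} = - \frac{475}{8} \approx -59.375$)
$\frac{1}{D} = \frac{1}{- \frac{475}{8}} = - \frac{8}{475}$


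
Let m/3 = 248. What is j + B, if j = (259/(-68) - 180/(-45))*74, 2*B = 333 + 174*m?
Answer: 1103447/17 ≈ 64909.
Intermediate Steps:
m = 744 (m = 3*248 = 744)
B = 129789/2 (B = (333 + 174*744)/2 = (333 + 129456)/2 = (½)*129789 = 129789/2 ≈ 64895.)
j = 481/34 (j = (259*(-1/68) - 180*(-1/45))*74 = (-259/68 + 4)*74 = (13/68)*74 = 481/34 ≈ 14.147)
j + B = 481/34 + 129789/2 = 1103447/17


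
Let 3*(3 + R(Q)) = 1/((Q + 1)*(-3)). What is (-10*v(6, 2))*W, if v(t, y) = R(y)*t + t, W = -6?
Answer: -2200/3 ≈ -733.33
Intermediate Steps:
R(Q) = -3 + 1/(3*(-3 - 3*Q)) (R(Q) = -3 + 1/(3*(((Q + 1)*(-3)))) = -3 + 1/(3*(((1 + Q)*(-3)))) = -3 + 1/(3*(-3 - 3*Q)))
v(t, y) = t + t*(-28 - 27*y)/(9*(1 + y)) (v(t, y) = ((-28 - 27*y)/(9*(1 + y)))*t + t = t*(-28 - 27*y)/(9*(1 + y)) + t = t + t*(-28 - 27*y)/(9*(1 + y)))
(-10*v(6, 2))*W = -10*6*(-19 - 18*2)/(9*(1 + 2))*(-6) = -10*6*(-19 - 36)/(9*3)*(-6) = -10*6*(-55)/(9*3)*(-6) = -10*(-110/9)*(-6) = (1100/9)*(-6) = -2200/3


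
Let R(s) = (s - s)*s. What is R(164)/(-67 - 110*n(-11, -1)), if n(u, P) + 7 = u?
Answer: 0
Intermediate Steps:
n(u, P) = -7 + u
R(s) = 0 (R(s) = 0*s = 0)
R(164)/(-67 - 110*n(-11, -1)) = 0/(-67 - 110*(-7 - 11)) = 0/(-67 - 110*(-18)) = 0/(-67 + 1980) = 0/1913 = 0*(1/1913) = 0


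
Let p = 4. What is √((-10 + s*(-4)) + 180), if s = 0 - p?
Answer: √186 ≈ 13.638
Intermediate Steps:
s = -4 (s = 0 - 1*4 = 0 - 4 = -4)
√((-10 + s*(-4)) + 180) = √((-10 - 4*(-4)) + 180) = √((-10 + 16) + 180) = √(6 + 180) = √186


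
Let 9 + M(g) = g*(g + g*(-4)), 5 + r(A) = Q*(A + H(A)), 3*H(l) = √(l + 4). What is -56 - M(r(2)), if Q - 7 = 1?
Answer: 444 + 176*√6 ≈ 875.11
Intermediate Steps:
H(l) = √(4 + l)/3 (H(l) = √(l + 4)/3 = √(4 + l)/3)
Q = 8 (Q = 7 + 1 = 8)
r(A) = -5 + 8*A + 8*√(4 + A)/3 (r(A) = -5 + 8*(A + √(4 + A)/3) = -5 + (8*A + 8*√(4 + A)/3) = -5 + 8*A + 8*√(4 + A)/3)
M(g) = -9 - 3*g² (M(g) = -9 + g*(g + g*(-4)) = -9 + g*(g - 4*g) = -9 + g*(-3*g) = -9 - 3*g²)
-56 - M(r(2)) = -56 - (-9 - 3*(-5 + 8*2 + 8*√(4 + 2)/3)²) = -56 - (-9 - 3*(-5 + 16 + 8*√6/3)²) = -56 - (-9 - 3*(11 + 8*√6/3)²) = -56 + (9 + 3*(11 + 8*√6/3)²) = -47 + 3*(11 + 8*√6/3)²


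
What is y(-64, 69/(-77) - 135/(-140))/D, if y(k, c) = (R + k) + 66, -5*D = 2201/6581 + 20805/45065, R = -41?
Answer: 11566337835/47221154 ≈ 244.94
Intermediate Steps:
D = -47221154/296572765 (D = -(2201/6581 + 20805/45065)/5 = -(2201*(1/6581) + 20805*(1/45065))/5 = -(2201/6581 + 4161/9013)/5 = -⅕*47221154/59314553 = -47221154/296572765 ≈ -0.15922)
y(k, c) = 25 + k (y(k, c) = (-41 + k) + 66 = 25 + k)
y(-64, 69/(-77) - 135/(-140))/D = (25 - 64)/(-47221154/296572765) = -39*(-296572765/47221154) = 11566337835/47221154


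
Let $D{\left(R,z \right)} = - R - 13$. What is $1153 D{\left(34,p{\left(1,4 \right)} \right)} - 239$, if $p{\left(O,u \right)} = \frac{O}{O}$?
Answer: $-54430$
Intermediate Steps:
$p{\left(O,u \right)} = 1$
$D{\left(R,z \right)} = -13 - R$
$1153 D{\left(34,p{\left(1,4 \right)} \right)} - 239 = 1153 \left(-13 - 34\right) - 239 = 1153 \left(-47\right) - 239 = -54191 - 239 = -54430$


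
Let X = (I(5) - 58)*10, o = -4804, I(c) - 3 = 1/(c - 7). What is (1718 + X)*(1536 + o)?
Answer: -3800684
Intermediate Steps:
I(c) = 3 + 1/(-7 + c) (I(c) = 3 + 1/(c - 7) = 3 + 1/(-7 + c))
X = -555 (X = ((-20 + 3*5)/(-7 + 5) - 58)*10 = ((-20 + 15)/(-2) - 58)*10 = (-½*(-5) - 58)*10 = (5/2 - 58)*10 = -111/2*10 = -555)
(1718 + X)*(1536 + o) = (1718 - 555)*(1536 - 4804) = 1163*(-3268) = -3800684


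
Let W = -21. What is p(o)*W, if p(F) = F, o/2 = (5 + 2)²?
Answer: -2058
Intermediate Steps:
o = 98 (o = 2*(5 + 2)² = 2*7² = 2*49 = 98)
p(o)*W = 98*(-21) = -2058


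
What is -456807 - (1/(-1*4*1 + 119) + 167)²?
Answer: -6410143011/13225 ≈ -4.8470e+5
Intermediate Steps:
-456807 - (1/(-1*4*1 + 119) + 167)² = -456807 - (1/(-4*1 + 119) + 167)² = -456807 - (1/(-4 + 119) + 167)² = -456807 - (1/115 + 167)² = -456807 - (19206/115)² = -456807 - 1*368870436/13225 = -456807 - 368870436/13225 = -6410143011/13225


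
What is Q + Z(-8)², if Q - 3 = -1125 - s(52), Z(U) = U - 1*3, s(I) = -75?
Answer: -926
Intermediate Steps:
Z(U) = -3 + U (Z(U) = U - 3 = -3 + U)
Q = -1047 (Q = 3 + (-1125 - 1*(-75)) = 3 + (-1125 + 75) = 3 - 1050 = -1047)
Q + Z(-8)² = -1047 + (-3 - 8)² = -1047 + (-11)² = -1047 + 121 = -926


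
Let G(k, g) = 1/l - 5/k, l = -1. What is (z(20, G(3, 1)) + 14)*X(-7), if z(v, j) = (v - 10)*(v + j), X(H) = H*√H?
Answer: -3934*I*√7/3 ≈ -3469.5*I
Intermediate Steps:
G(k, g) = -1 - 5/k (G(k, g) = 1/(-1) - 5/k = 1*(-1) - 5/k = -1 - 5/k)
X(H) = H^(3/2)
z(v, j) = (-10 + v)*(j + v)
(z(20, G(3, 1)) + 14)*X(-7) = ((20² - 10*(-5 - 1*3)/3 - 10*20 + ((-5 - 1*3)/3)*20) + 14)*(-7)^(3/2) = ((400 - 10*(-5 - 3)/3 - 200 + ((-5 - 3)/3)*20) + 14)*(-7*I*√7) = ((400 - 10*(-8)/3 - 200 + ((⅓)*(-8))*20) + 14)*(-7*I*√7) = ((400 - 10*(-8/3) - 200 - 8/3*20) + 14)*(-7*I*√7) = ((400 + 80/3 - 200 - 160/3) + 14)*(-7*I*√7) = (520/3 + 14)*(-7*I*√7) = 562*(-7*I*√7)/3 = -3934*I*√7/3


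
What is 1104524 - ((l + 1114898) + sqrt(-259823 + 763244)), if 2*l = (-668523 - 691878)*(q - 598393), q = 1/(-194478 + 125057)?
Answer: -28256237207504481/69421 - sqrt(503421) ≈ -4.0703e+11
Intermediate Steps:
q = -1/69421 (q = 1/(-69421) = -1/69421 ≈ -1.4405e-5)
l = 28256236487331027/69421 (l = ((-668523 - 691878)*(-1/69421 - 598393))/2 = (-1360401*(-41541040454/69421))/2 = (1/2)*(56512472974662054/69421) = 28256236487331027/69421 ≈ 4.0703e+11)
1104524 - ((l + 1114898) + sqrt(-259823 + 763244)) = 1104524 - ((28256236487331027/69421 + 1114898) + sqrt(-259823 + 763244)) = 1104524 - (28256313884665085/69421 + sqrt(503421)) = 1104524 + (-28256313884665085/69421 - sqrt(503421)) = -28256237207504481/69421 - sqrt(503421)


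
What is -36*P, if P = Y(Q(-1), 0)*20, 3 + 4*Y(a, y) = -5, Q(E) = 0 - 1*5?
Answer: 1440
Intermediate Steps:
Q(E) = -5 (Q(E) = 0 - 5 = -5)
Y(a, y) = -2 (Y(a, y) = -¾ + (¼)*(-5) = -¾ - 5/4 = -2)
P = -40 (P = -2*20 = -40)
-36*P = -36*(-40) = 1440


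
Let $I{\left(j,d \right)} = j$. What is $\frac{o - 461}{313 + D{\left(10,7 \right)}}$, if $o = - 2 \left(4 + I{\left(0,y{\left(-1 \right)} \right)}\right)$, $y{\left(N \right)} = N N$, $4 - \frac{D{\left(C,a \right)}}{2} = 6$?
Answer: $- \frac{469}{309} \approx -1.5178$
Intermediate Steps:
$D{\left(C,a \right)} = -4$ ($D{\left(C,a \right)} = 8 - 12 = -4$)
$y{\left(N \right)} = N^{2}$
$o = -8$ ($o = - 2 \left(4 + 0\right) = \left(-2\right) 4 = -8$)
$\frac{o - 461}{313 + D{\left(10,7 \right)}} = \frac{-8 - 461}{313 - 4} = - \frac{469}{309}$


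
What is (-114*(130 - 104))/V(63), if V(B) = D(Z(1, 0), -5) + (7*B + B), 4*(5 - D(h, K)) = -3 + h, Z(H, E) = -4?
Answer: -3952/681 ≈ -5.8032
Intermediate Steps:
D(h, K) = 23/4 - h/4 (D(h, K) = 5 - (-3 + h)/4 = 5 + (¾ - h/4) = 23/4 - h/4)
V(B) = 27/4 + 8*B (V(B) = (23/4 - ¼*(-4)) + (7*B + B) = (23/4 + 1) + 8*B = 27/4 + 8*B)
(-114*(130 - 104))/V(63) = (-114*(130 - 104))/(27/4 + 8*63) = (-114*26)/(27/4 + 504) = -2964/2043/4 = -2964*4/2043 = -3952/681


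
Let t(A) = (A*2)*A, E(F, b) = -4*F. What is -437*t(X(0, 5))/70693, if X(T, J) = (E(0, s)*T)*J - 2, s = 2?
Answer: -3496/70693 ≈ -0.049453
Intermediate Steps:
X(T, J) = -2 (X(T, J) = ((-4*0)*T)*J - 2 = (0*T)*J - 2 = 0*J - 2 = 0 - 2 = -2)
t(A) = 2*A² (t(A) = (2*A)*A = 2*A²)
-437*t(X(0, 5))/70693 = -874*(-2)²/70693 = -874*4*(1/70693) = -437*8*(1/70693) = -3496*1/70693 = -3496/70693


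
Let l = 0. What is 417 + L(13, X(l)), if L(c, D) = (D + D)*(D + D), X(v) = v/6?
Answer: 417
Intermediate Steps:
X(v) = v/6 (X(v) = v*(⅙) = v/6)
L(c, D) = 4*D² (L(c, D) = (2*D)*(2*D) = 4*D²)
417 + L(13, X(l)) = 417 + 4*((⅙)*0)² = 417 + 4*0² = 417 + 4*0 = 417 + 0 = 417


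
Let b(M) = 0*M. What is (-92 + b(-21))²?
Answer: 8464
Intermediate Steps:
b(M) = 0
(-92 + b(-21))² = (-92 + 0)² = (-92)² = 8464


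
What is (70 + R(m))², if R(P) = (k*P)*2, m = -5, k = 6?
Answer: 100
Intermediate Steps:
R(P) = 12*P (R(P) = (6*P)*2 = 12*P)
(70 + R(m))² = (70 + 12*(-5))² = (70 - 60)² = 10² = 100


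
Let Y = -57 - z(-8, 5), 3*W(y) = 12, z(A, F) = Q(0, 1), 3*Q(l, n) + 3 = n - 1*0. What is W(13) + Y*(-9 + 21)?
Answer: -672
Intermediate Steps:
Q(l, n) = -1 + n/3 (Q(l, n) = -1 + (n - 1*0)/3 = -1 + (n + 0)/3 = -1 + n/3)
z(A, F) = -⅔ (z(A, F) = -1 + (⅓)*1 = -1 + ⅓ = -⅔)
W(y) = 4 (W(y) = (⅓)*12 = 4)
Y = -169/3 (Y = -57 - 1*(-⅔) = -57 + ⅔ = -169/3 ≈ -56.333)
W(13) + Y*(-9 + 21) = 4 - 169*(-9 + 21)/3 = 4 - 169/3*12 = 4 - 676 = -672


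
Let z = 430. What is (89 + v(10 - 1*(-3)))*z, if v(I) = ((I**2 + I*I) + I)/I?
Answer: 49880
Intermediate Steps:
v(I) = (I + 2*I**2)/I (v(I) = ((I**2 + I**2) + I)/I = (2*I**2 + I)/I = (I + 2*I**2)/I)
(89 + v(10 - 1*(-3)))*z = (89 + (1 + 2*(10 - 1*(-3))))*430 = (89 + (1 + 2*(10 + 3)))*430 = (89 + (1 + 2*13))*430 = (89 + (1 + 26))*430 = (89 + 27)*430 = 116*430 = 49880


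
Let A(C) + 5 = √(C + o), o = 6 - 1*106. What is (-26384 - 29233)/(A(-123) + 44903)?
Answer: -2497092066/2015830627 + 55617*I*√223/2015830627 ≈ -1.2387 + 0.00041201*I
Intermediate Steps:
o = -100 (o = 6 - 106 = -100)
A(C) = -5 + √(-100 + C) (A(C) = -5 + √(C - 100) = -5 + √(-100 + C))
(-26384 - 29233)/(A(-123) + 44903) = (-26384 - 29233)/((-5 + √(-100 - 123)) + 44903) = -55617/((-5 + √(-223)) + 44903) = -55617/((-5 + I*√223) + 44903) = -55617/(44898 + I*√223)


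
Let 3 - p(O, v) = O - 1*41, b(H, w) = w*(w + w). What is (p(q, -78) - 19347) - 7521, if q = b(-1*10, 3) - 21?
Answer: -26821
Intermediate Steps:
b(H, w) = 2*w² (b(H, w) = w*(2*w) = 2*w²)
q = -3 (q = 2*3² - 21 = 2*9 - 21 = 18 - 21 = -3)
p(O, v) = 44 - O (p(O, v) = 3 - (O - 1*41) = 3 - (O - 41) = 3 - (-41 + O) = 3 + (41 - O) = 44 - O)
(p(q, -78) - 19347) - 7521 = ((44 - 1*(-3)) - 19347) - 7521 = ((44 + 3) - 19347) - 7521 = (47 - 19347) - 7521 = -19300 - 7521 = -26821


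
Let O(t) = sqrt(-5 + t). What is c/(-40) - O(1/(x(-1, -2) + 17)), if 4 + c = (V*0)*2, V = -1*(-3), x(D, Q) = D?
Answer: 1/10 - I*sqrt(79)/4 ≈ 0.1 - 2.222*I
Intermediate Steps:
V = 3
c = -4 (c = -4 + (3*0)*2 = -4 + 0*2 = -4 + 0 = -4)
c/(-40) - O(1/(x(-1, -2) + 17)) = -4/(-40) - sqrt(-5 + 1/(-1 + 17)) = -4*(-1/40) - sqrt(-5 + 1/16) = 1/10 - sqrt(-5 + 1/16) = 1/10 - sqrt(-79/16) = 1/10 - I*sqrt(79)/4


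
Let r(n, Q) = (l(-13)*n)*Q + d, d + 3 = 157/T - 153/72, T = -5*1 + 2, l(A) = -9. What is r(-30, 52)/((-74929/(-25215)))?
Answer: 2820558305/599432 ≈ 4705.4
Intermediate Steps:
T = -3 (T = -5 + 2 = -3)
d = -1379/24 (d = -3 + (157/(-3) - 153/72) = -3 + (157*(-1/3) - 153*1/72) = -3 + (-157/3 - 17/8) = -3 - 1307/24 = -1379/24 ≈ -57.458)
r(n, Q) = -1379/24 - 9*Q*n (r(n, Q) = (-9*n)*Q - 1379/24 = -9*Q*n - 1379/24 = -1379/24 - 9*Q*n)
r(-30, 52)/((-74929/(-25215))) = (-1379/24 - 9*52*(-30))/((-74929/(-25215))) = (-1379/24 + 14040)/((-74929*(-1/25215))) = 335581/(24*(74929/25215)) = (335581/24)*(25215/74929) = 2820558305/599432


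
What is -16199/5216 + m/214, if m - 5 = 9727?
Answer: 23647763/558112 ≈ 42.371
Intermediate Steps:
m = 9732 (m = 5 + 9727 = 9732)
-16199/5216 + m/214 = -16199/5216 + 9732/214 = -16199*1/5216 + 9732*(1/214) = -16199/5216 + 4866/107 = 23647763/558112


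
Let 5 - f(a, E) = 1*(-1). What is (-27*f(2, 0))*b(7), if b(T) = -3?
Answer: 486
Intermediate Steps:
f(a, E) = 6 (f(a, E) = 5 - (-1) = 5 - 1*(-1) = 5 + 1 = 6)
(-27*f(2, 0))*b(7) = -27*6*(-3) = -162*(-3) = 486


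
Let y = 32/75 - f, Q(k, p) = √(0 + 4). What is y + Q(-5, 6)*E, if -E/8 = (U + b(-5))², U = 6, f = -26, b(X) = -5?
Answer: 782/75 ≈ 10.427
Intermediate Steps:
Q(k, p) = 2 (Q(k, p) = √4 = 2)
y = 1982/75 (y = 32/75 - 1*(-26) = 32*(1/75) + 26 = 32/75 + 26 = 1982/75 ≈ 26.427)
E = -8 (E = -8*(6 - 5)² = -8*1² = -8*1 = -8)
y + Q(-5, 6)*E = 1982/75 + 2*(-8) = 1982/75 - 16 = 782/75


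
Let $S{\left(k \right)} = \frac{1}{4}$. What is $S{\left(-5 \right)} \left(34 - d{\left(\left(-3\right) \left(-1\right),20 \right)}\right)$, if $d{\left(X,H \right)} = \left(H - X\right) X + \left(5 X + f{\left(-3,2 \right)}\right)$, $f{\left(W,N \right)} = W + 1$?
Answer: $- \frac{15}{2} \approx -7.5$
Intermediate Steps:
$S{\left(k \right)} = \frac{1}{4}$
$f{\left(W,N \right)} = 1 + W$
$d{\left(X,H \right)} = -2 + 5 X + X \left(H - X\right)$ ($d{\left(X,H \right)} = \left(H - X\right) X + \left(5 X + \left(1 - 3\right)\right) = X \left(H - X\right) + \left(5 X - 2\right) = X \left(H - X\right) + \left(-2 + 5 X\right) = -2 + 5 X + X \left(H - X\right)$)
$S{\left(-5 \right)} \left(34 - d{\left(\left(-3\right) \left(-1\right),20 \right)}\right) = \frac{34 - \left(-2 - \left(\left(-3\right) \left(-1\right)\right)^{2} + 5 \left(\left(-3\right) \left(-1\right)\right) + 20 \left(\left(-3\right) \left(-1\right)\right)\right)}{4} = \frac{34 - \left(-2 - 3^{2} + 5 \cdot 3 + 20 \cdot 3\right)}{4} = \frac{34 - \left(-2 - 9 + 15 + 60\right)}{4} = \frac{34 - 64}{4} = \frac{1}{4} \left(-30\right) = - \frac{15}{2}$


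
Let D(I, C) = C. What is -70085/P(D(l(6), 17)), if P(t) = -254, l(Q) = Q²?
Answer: 70085/254 ≈ 275.93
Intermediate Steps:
-70085/P(D(l(6), 17)) = -70085/(-254) = -70085*(-1/254) = 70085/254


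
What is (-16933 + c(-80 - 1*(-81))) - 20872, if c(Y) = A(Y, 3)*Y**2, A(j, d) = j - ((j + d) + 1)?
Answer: -37809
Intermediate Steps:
A(j, d) = -1 - d (A(j, d) = j - ((d + j) + 1) = j - (1 + d + j) = j + (-1 - d - j) = -1 - d)
c(Y) = -4*Y**2 (c(Y) = (-1 - 1*3)*Y**2 = (-1 - 3)*Y**2 = -4*Y**2)
(-16933 + c(-80 - 1*(-81))) - 20872 = (-16933 - 4*(-80 - 1*(-81))**2) - 20872 = (-16933 - 4*(-80 + 81)**2) - 20872 = (-16933 - 4*1**2) - 20872 = (-16933 - 4*1) - 20872 = (-16933 - 4) - 20872 = -16937 - 20872 = -37809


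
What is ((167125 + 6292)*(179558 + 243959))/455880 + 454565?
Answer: 280672139789/455880 ≈ 6.1567e+5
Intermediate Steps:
((167125 + 6292)*(179558 + 243959))/455880 + 454565 = (173417*423517)*(1/455880) + 454565 = 73445047589*(1/455880) + 454565 = 73445047589/455880 + 454565 = 280672139789/455880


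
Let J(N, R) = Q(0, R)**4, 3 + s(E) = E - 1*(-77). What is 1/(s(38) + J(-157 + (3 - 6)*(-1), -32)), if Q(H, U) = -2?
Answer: 1/128 ≈ 0.0078125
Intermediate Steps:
s(E) = 74 + E (s(E) = -3 + (E - 1*(-77)) = -3 + (E + 77) = -3 + (77 + E) = 74 + E)
J(N, R) = 16 (J(N, R) = (-2)**4 = 16)
1/(s(38) + J(-157 + (3 - 6)*(-1), -32)) = 1/((74 + 38) + 16) = 1/(112 + 16) = 1/128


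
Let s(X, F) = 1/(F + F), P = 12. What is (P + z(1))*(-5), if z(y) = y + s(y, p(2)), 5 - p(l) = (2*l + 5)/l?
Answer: -70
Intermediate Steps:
p(l) = 5 - (5 + 2*l)/l (p(l) = 5 - (2*l + 5)/l = 5 - (5 + 2*l)/l)
s(X, F) = 1/(2*F)
z(y) = 1 + y (z(y) = y + 1/(2*(3 - 5/2)) = y + 1/(2*(½)) = y + (½)*2 = y + 1 = 1 + y)
(P + z(1))*(-5) = (12 + (1 + 1))*(-5) = (12 + 2)*(-5) = 14*(-5) = -70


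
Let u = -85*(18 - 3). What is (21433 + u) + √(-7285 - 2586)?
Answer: 20158 + I*√9871 ≈ 20158.0 + 99.353*I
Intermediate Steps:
u = -1275 (u = -85*15 = -1275)
(21433 + u) + √(-7285 - 2586) = (21433 - 1275) + √(-7285 - 2586) = 20158 + √(-9871) = 20158 + I*√9871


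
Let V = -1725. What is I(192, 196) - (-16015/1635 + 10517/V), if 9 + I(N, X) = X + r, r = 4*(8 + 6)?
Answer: 16226051/62675 ≈ 258.89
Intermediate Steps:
r = 56 (r = 4*14 = 56)
I(N, X) = 47 + X (I(N, X) = -9 + (X + 56) = -9 + (56 + X) = 47 + X)
I(192, 196) - (-16015/1635 + 10517/V) = (47 + 196) - (-16015/1635 + 10517/(-1725)) = 243 - (-16015*1/1635 + 10517*(-1/1725)) = 243 - (-3203/327 - 10517/1725) = 243 - 1*(-996026/62675) = 243 + 996026/62675 = 16226051/62675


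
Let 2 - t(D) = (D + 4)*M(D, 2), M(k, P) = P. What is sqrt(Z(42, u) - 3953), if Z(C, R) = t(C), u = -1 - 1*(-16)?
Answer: I*sqrt(4043) ≈ 63.585*I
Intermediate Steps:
t(D) = -6 - 2*D (t(D) = 2 - (D + 4)*2 = 2 - (4 + D)*2 = 2 - (8 + 2*D) = 2 + (-8 - 2*D) = -6 - 2*D)
u = 15 (u = -1 + 16 = 15)
Z(C, R) = -6 - 2*C
sqrt(Z(42, u) - 3953) = sqrt((-6 - 2*42) - 3953) = sqrt((-6 - 84) - 3953) = sqrt(-90 - 3953) = sqrt(-4043) = I*sqrt(4043)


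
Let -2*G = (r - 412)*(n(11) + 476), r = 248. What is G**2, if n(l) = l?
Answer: 1594724356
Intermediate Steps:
G = 39934 (G = -(248 - 412)*(11 + 476)/2 = -(-82)*487 = -1/2*(-79868) = 39934)
G**2 = 39934**2 = 1594724356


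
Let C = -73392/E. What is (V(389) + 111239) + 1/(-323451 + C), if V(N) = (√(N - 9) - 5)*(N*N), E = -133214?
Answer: -13903806446857933/21544064061 + 302642*√95 ≈ 2.3044e+6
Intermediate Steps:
C = 36696/66607 (C = -73392/(-133214) = -73392*(-1/133214) = 36696/66607 ≈ 0.55093)
V(N) = N²*(-5 + √(-9 + N)) (V(N) = (√(-9 + N) - 5)*N² = (-5 + √(-9 + N))*N² = N²*(-5 + √(-9 + N)))
(V(389) + 111239) + 1/(-323451 + C) = (389²*(-5 + √(-9 + 389)) + 111239) + 1/(-323451 + 36696/66607) = (151321*(-5 + √380) + 111239) + 1/(-21544064061/66607) = (151321*(-5 + 2*√95) + 111239) - 66607/21544064061 = ((-756605 + 302642*√95) + 111239) - 66607/21544064061 = (-645366 + 302642*√95) - 66607/21544064061 = -13903806446857933/21544064061 + 302642*√95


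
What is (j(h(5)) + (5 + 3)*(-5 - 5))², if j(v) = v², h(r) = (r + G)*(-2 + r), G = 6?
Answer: 1018081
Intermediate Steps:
h(r) = (-2 + r)*(6 + r) (h(r) = (r + 6)*(-2 + r) = (6 + r)*(-2 + r) = (-2 + r)*(6 + r))
(j(h(5)) + (5 + 3)*(-5 - 5))² = ((-12 + 5² + 4*5)² + (5 + 3)*(-5 - 5))² = ((-12 + 25 + 20)² + 8*(-10))² = (33² - 80)² = (1089 - 80)² = 1009² = 1018081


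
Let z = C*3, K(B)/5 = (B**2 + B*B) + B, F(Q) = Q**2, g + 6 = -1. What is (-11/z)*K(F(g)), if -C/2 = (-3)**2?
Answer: 29645/6 ≈ 4940.8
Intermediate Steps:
g = -7 (g = -6 - 1 = -7)
C = -18 (C = -2*(-3)**2 = -2*9 = -18)
K(B) = 5*B + 10*B**2 (K(B) = 5*((B**2 + B*B) + B) = 5*((B**2 + B**2) + B) = 5*(2*B**2 + B) = 5*(B + 2*B**2) = 5*B + 10*B**2)
z = -54 (z = -18*3 = -54)
(-11/z)*K(F(g)) = (-11/(-54))*(5*(-7)**2*(1 + 2*(-7)**2)) = (-1/54*(-11))*(5*49*(1 + 2*49)) = 11*(5*49*(1 + 98))/54 = 11*(5*49*99)/54 = (11/54)*24255 = 29645/6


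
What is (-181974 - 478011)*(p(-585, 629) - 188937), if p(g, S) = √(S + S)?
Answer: 124695585945 - 659985*√1258 ≈ 1.2467e+11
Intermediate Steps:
p(g, S) = √2*√S (p(g, S) = √(2*S) = √2*√S)
(-181974 - 478011)*(p(-585, 629) - 188937) = (-181974 - 478011)*(√2*√629 - 188937) = -659985*(√1258 - 188937) = -659985*(-188937 + √1258) = 124695585945 - 659985*√1258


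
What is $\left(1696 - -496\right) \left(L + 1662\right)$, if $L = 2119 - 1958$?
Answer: $3996016$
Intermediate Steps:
$L = 161$
$\left(1696 - -496\right) \left(L + 1662\right) = \left(1696 - -496\right) \left(161 + 1662\right) = \left(1696 + \left(-302 + 798\right)\right) 1823 = \left(1696 + 496\right) 1823 = 2192 \cdot 1823 = 3996016$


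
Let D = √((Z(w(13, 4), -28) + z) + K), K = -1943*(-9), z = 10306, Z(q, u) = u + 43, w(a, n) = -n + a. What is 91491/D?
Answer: 91491*√1738/6952 ≈ 548.65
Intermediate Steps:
w(a, n) = a - n
Z(q, u) = 43 + u
K = 17487
D = 4*√1738 (D = √(((43 - 28) + 10306) + 17487) = √((15 + 10306) + 17487) = √(10321 + 17487) = √27808 = 4*√1738 ≈ 166.76)
91491/D = 91491/((4*√1738)) = 91491*(√1738/6952) = 91491*√1738/6952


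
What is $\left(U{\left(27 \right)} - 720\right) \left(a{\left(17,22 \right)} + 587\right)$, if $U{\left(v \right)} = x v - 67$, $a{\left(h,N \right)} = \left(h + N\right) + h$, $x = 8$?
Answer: $-367153$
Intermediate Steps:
$a{\left(h,N \right)} = N + 2 h$ ($a{\left(h,N \right)} = \left(N + h\right) + h = N + 2 h$)
$U{\left(v \right)} = -67 + 8 v$ ($U{\left(v \right)} = 8 v - 67 = -67 + 8 v$)
$\left(U{\left(27 \right)} - 720\right) \left(a{\left(17,22 \right)} + 587\right) = \left(\left(-67 + 8 \cdot 27\right) - 720\right) \left(\left(22 + 2 \cdot 17\right) + 587\right) = \left(\left(-67 + 216\right) - 720\right) \left(\left(22 + 34\right) + 587\right) = \left(149 - 720\right) \left(56 + 587\right) = \left(-571\right) 643 = -367153$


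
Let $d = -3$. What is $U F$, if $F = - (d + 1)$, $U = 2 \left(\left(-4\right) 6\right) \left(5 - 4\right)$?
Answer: $-96$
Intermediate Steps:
$U = -48$ ($U = 2 \left(-24\right) \left(5 - 4\right) = \left(-48\right) 1 = -48$)
$F = 2$ ($F = - (-3 + 1) = \left(-1\right) \left(-2\right) = 2$)
$U F = \left(-48\right) 2 = -96$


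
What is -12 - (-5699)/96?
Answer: 4547/96 ≈ 47.365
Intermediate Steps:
-12 - (-5699)/96 = -12 - 139*(-41/96) = -12 + 5699/96 = 4547/96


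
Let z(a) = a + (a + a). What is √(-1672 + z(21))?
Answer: I*√1609 ≈ 40.112*I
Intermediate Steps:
z(a) = 3*a (z(a) = a + 2*a = 3*a)
√(-1672 + z(21)) = √(-1672 + 3*21) = √(-1672 + 63) = √(-1609) = I*√1609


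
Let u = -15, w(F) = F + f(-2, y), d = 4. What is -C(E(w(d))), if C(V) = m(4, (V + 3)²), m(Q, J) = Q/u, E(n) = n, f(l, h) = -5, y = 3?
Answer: 4/15 ≈ 0.26667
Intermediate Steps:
w(F) = -5 + F (w(F) = F - 5 = -5 + F)
m(Q, J) = -Q/15 (m(Q, J) = Q/(-15) = Q*(-1/15) = -Q/15)
C(V) = -4/15 (C(V) = -1/15*4 = -4/15)
-C(E(w(d))) = -1*(-4/15) = 4/15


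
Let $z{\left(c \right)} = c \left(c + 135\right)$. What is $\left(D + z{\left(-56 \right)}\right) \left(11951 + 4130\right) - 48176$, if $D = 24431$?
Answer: $321684391$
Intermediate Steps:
$z{\left(c \right)} = c \left(135 + c\right)$
$\left(D + z{\left(-56 \right)}\right) \left(11951 + 4130\right) - 48176 = \left(24431 - 56 \left(135 - 56\right)\right) \left(11951 + 4130\right) - 48176 = \left(24431 - 4424\right) 16081 - 48176 = 20007 \cdot 16081 - 48176 = 321732567 - 48176 = 321684391$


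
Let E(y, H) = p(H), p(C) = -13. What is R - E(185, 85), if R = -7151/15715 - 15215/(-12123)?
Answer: 5855413/424305 ≈ 13.800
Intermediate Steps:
E(y, H) = -13
R = 339448/424305 (R = -7151*1/15715 - 15215*(-1/12123) = -7151/15715 + 15215/12123 = 339448/424305 ≈ 0.80001)
R - E(185, 85) = 339448/424305 - 1*(-13) = 339448/424305 + 13 = 5855413/424305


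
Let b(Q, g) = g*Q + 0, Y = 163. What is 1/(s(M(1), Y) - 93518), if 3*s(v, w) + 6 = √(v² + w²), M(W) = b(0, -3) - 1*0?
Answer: -3/280397 ≈ -1.0699e-5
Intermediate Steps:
b(Q, g) = Q*g (b(Q, g) = Q*g + 0 = Q*g)
M(W) = 0 (M(W) = 0*(-3) - 1*0 = 0 + 0 = 0)
s(v, w) = -2 + √(v² + w²)/3
1/(s(M(1), Y) - 93518) = 1/((-2 + √(0² + 163²)/3) - 93518) = 1/((-2 + √(0 + 26569)/3) - 93518) = 1/((-2 + √26569/3) - 93518) = 1/((-2 + (⅓)*163) - 93518) = 1/((-2 + 163/3) - 93518) = 1/(157/3 - 93518) = 1/(-280397/3) = -3/280397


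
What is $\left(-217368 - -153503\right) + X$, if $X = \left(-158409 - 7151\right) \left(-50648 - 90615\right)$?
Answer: $23387438415$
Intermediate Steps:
$X = 23387502280$ ($X = \left(-165560\right) \left(-141263\right) = 23387502280$)
$\left(-217368 - -153503\right) + X = \left(-217368 - -153503\right) + 23387502280 = \left(-217368 + 153503\right) + 23387502280 = -63865 + 23387502280 = 23387438415$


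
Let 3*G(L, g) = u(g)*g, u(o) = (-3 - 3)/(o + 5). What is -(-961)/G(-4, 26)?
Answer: -29791/52 ≈ -572.90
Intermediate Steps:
u(o) = -6/(5 + o)
G(L, g) = -2*g/(5 + g) (G(L, g) = ((-6/(5 + g))*g)/3 = (-6*g/(5 + g))/3 = -2*g/(5 + g))
-(-961)/G(-4, 26) = -(-961)/((-2*26/(5 + 26))) = -(-961)/((-2*26/31)) = -(-961)/((-2*26*1/31)) = -(-961)/(-52/31) = -(-961)*(-31)/52 = -1*29791/52 = -29791/52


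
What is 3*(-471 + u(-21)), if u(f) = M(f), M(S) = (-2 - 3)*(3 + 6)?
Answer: -1548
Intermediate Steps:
M(S) = -45 (M(S) = -5*9 = -45)
u(f) = -45
3*(-471 + u(-21)) = 3*(-471 - 45) = 3*(-516) = -1548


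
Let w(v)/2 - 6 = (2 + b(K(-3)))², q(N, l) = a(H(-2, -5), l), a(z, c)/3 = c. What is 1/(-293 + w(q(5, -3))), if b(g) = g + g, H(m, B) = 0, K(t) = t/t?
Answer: -1/249 ≈ -0.0040161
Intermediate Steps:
K(t) = 1
a(z, c) = 3*c
b(g) = 2*g
q(N, l) = 3*l
w(v) = 44 (w(v) = 12 + 2*(2 + 2*1)² = 12 + 2*(2 + 2)² = 12 + 2*4² = 12 + 2*16 = 12 + 32 = 44)
1/(-293 + w(q(5, -3))) = 1/(-293 + 44) = 1/(-249) = -1/249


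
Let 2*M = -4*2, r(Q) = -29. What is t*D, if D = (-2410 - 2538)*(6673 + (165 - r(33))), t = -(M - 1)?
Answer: -169889580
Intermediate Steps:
M = -4 (M = (-4*2)/2 = (½)*(-8) = -4)
t = 5 (t = -(-4 - 1) = -1*(-5) = 5)
D = -33977916 (D = (-2410 - 2538)*(6673 + (165 - 1*(-29))) = -4948*(6673 + (165 + 29)) = -4948*(6673 + 194) = -4948*6867 = -33977916)
t*D = 5*(-33977916) = -169889580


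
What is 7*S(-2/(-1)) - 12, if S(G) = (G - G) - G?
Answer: -26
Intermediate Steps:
S(G) = -G (S(G) = 0 - G = -G)
7*S(-2/(-1)) - 12 = 7*(-(-2)/(-1)) - 12 = 7*(-(-2)*(-1)) - 12 = 7*(-1*2) - 12 = 7*(-2) - 12 = -14 - 12 = -26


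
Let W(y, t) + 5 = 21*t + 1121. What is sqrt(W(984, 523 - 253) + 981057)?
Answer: sqrt(987843) ≈ 993.90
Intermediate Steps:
W(y, t) = 1116 + 21*t (W(y, t) = -5 + (21*t + 1121) = -5 + (1121 + 21*t) = 1116 + 21*t)
sqrt(W(984, 523 - 253) + 981057) = sqrt((1116 + 21*(523 - 253)) + 981057) = sqrt((1116 + 21*270) + 981057) = sqrt((1116 + 5670) + 981057) = sqrt(6786 + 981057) = sqrt(987843)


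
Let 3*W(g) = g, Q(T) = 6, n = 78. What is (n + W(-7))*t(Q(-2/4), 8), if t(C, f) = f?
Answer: 1816/3 ≈ 605.33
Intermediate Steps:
W(g) = g/3
(n + W(-7))*t(Q(-2/4), 8) = (78 + (⅓)*(-7))*8 = (78 - 7/3)*8 = (227/3)*8 = 1816/3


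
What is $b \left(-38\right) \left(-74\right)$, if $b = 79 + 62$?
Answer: $396492$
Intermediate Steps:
$b = 141$
$b \left(-38\right) \left(-74\right) = 141 \left(-38\right) \left(-74\right) = \left(-5358\right) \left(-74\right) = 396492$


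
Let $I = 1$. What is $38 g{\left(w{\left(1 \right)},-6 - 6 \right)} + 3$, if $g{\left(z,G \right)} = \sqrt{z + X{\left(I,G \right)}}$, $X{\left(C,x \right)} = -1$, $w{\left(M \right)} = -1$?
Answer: $3 + 38 i \sqrt{2} \approx 3.0 + 53.74 i$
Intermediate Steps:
$g{\left(z,G \right)} = \sqrt{-1 + z}$ ($g{\left(z,G \right)} = \sqrt{z - 1} = \sqrt{-1 + z}$)
$38 g{\left(w{\left(1 \right)},-6 - 6 \right)} + 3 = 38 \sqrt{-1 - 1} + 3 = 38 \sqrt{-2} + 3 = 38 i \sqrt{2} + 3 = 3 + 38 i \sqrt{2}$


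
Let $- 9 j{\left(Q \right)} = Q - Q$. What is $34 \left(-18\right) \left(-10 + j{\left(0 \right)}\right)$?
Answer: $6120$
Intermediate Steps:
$j{\left(Q \right)} = 0$ ($j{\left(Q \right)} = - \frac{Q - Q}{9} = \left(- \frac{1}{9}\right) 0 = 0$)
$34 \left(-18\right) \left(-10 + j{\left(0 \right)}\right) = 34 \left(-18\right) \left(-10 + 0\right) = \left(-612\right) \left(-10\right) = 6120$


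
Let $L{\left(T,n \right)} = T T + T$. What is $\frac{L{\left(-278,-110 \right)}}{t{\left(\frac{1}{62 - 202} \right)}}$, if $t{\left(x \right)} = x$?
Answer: $-10780840$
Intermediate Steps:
$L{\left(T,n \right)} = T + T^{2}$ ($L{\left(T,n \right)} = T^{2} + T = T + T^{2}$)
$\frac{L{\left(-278,-110 \right)}}{t{\left(\frac{1}{62 - 202} \right)}} = \frac{\left(-278\right) \left(1 - 278\right)}{\frac{1}{62 - 202}} = \frac{\left(-278\right) \left(-277\right)}{\frac{1}{-140}} = \frac{77006}{- \frac{1}{140}} = 77006 \left(-140\right) = -10780840$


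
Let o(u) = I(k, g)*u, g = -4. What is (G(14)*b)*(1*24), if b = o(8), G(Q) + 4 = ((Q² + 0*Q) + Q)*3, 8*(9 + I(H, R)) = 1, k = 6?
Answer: -1066704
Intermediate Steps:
I(H, R) = -71/8 (I(H, R) = -9 + (⅛)*1 = -9 + ⅛ = -71/8)
o(u) = -71*u/8
G(Q) = -4 + 3*Q + 3*Q² (G(Q) = -4 + ((Q² + 0*Q) + Q)*3 = -4 + ((Q² + 0) + Q)*3 = -4 + (Q² + Q)*3 = -4 + (Q + Q²)*3 = -4 + (3*Q + 3*Q²) = -4 + 3*Q + 3*Q²)
b = -71 (b = -71/8*8 = -71)
(G(14)*b)*(1*24) = ((-4 + 3*14 + 3*14²)*(-71))*(1*24) = ((-4 + 42 + 3*196)*(-71))*24 = ((-4 + 42 + 588)*(-71))*24 = (626*(-71))*24 = -44446*24 = -1066704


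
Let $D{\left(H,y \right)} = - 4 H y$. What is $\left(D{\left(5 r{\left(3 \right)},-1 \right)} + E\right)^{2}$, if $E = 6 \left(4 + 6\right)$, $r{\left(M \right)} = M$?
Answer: $14400$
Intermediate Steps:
$E = 60$ ($E = 6 \cdot 10 = 60$)
$D{\left(H,y \right)} = - 4 H y$
$\left(D{\left(5 r{\left(3 \right)},-1 \right)} + E\right)^{2} = \left(\left(-4\right) 5 \cdot 3 \left(-1\right) + 60\right)^{2} = \left(\left(-4\right) 15 \left(-1\right) + 60\right)^{2} = \left(60 + 60\right)^{2} = 120^{2} = 14400$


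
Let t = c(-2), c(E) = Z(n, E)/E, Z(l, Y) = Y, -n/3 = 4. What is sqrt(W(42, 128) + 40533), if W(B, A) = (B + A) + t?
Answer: 16*sqrt(159) ≈ 201.75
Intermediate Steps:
n = -12 (n = -3*4 = -12)
c(E) = 1 (c(E) = E/E = 1)
t = 1
W(B, A) = 1 + A + B (W(B, A) = (B + A) + 1 = (A + B) + 1 = 1 + A + B)
sqrt(W(42, 128) + 40533) = sqrt((1 + 128 + 42) + 40533) = sqrt(171 + 40533) = sqrt(40704) = 16*sqrt(159)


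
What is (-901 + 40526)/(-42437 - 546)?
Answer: -39625/42983 ≈ -0.92188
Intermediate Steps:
(-901 + 40526)/(-42437 - 546) = 39625/(-42983) = 39625*(-1/42983) = -39625/42983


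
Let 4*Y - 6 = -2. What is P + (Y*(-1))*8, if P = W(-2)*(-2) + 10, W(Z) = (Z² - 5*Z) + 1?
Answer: -28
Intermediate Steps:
Y = 1 (Y = 3/2 + (¼)*(-2) = 3/2 - ½ = 1)
W(Z) = 1 + Z² - 5*Z
P = -20 (P = (1 + (-2)² - 5*(-2))*(-2) + 10 = (1 + 4 + 10)*(-2) + 10 = 15*(-2) + 10 = -30 + 10 = -20)
P + (Y*(-1))*8 = -20 + (1*(-1))*8 = -20 - 1*8 = -20 - 8 = -28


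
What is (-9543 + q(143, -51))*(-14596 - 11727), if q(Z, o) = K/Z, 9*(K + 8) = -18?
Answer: 3265628987/13 ≈ 2.5120e+8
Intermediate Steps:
K = -10 (K = -8 + (1/9)*(-18) = -8 - 2 = -10)
q(Z, o) = -10/Z
(-9543 + q(143, -51))*(-14596 - 11727) = (-9543 - 10/143)*(-14596 - 11727) = (-9543 - 10*1/143)*(-26323) = (-9543 - 10/143)*(-26323) = -1364659/143*(-26323) = 3265628987/13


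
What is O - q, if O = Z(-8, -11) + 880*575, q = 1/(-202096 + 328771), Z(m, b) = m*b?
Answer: 64108697399/126675 ≈ 5.0609e+5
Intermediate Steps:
Z(m, b) = b*m
q = 1/126675 ≈ 7.8942e-6
O = 506088 (O = -11*(-8) + 880*575 = 88 + 506000 = 506088)
O - q = 506088 - 1*1/126675 = 506088 - 1/126675 = 64108697399/126675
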